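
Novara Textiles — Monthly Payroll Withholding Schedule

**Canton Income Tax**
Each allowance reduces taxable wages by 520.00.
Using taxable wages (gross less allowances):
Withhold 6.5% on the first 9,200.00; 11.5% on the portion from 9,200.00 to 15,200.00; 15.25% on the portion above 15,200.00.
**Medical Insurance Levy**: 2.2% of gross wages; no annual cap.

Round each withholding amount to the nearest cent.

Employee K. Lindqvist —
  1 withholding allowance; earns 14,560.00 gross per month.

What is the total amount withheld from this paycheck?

Canton Income Tax: taxable = 14,560.00 − 1×520.00 = 14,040.00
  598.00 + 11.5% × (14,040.00 − 9,200.00) = 598.00 + 11.5% × 4,840.00 = 1,154.60
Medical Insurance Levy: 2.2% × 14,560.00 = 320.32
Total: 1,154.60 + 320.32 = 1,474.92

1,474.92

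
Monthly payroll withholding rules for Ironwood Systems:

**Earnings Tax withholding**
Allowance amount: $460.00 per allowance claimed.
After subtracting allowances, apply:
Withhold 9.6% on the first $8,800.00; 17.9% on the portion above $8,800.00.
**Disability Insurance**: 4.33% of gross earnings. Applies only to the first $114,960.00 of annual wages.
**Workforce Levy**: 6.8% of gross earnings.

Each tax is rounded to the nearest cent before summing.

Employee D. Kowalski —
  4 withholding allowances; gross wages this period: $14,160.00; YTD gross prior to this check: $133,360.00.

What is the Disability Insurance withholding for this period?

$0.00

Disability Insurance: YTD $133,360.00 ≥ cap $114,960.00 → $0.00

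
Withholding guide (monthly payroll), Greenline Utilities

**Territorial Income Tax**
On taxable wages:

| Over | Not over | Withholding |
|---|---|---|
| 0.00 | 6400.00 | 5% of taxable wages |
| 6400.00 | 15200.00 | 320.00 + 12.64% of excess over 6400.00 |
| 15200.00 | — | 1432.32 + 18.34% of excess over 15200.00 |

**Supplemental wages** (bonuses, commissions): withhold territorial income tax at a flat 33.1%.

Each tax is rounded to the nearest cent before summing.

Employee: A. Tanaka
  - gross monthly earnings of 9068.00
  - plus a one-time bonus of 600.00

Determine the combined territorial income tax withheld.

855.84

Territorial Income Tax: taxable = 9068.00
  320.00 + 12.64% × (9068.00 − 6400.00) = 320.00 + 12.64% × 2668.00 = 657.24
Supplemental (33.1% flat on bonus): 33.1% × 600.00 = 198.60
Total territorial income tax: 657.24 + 198.60 = 855.84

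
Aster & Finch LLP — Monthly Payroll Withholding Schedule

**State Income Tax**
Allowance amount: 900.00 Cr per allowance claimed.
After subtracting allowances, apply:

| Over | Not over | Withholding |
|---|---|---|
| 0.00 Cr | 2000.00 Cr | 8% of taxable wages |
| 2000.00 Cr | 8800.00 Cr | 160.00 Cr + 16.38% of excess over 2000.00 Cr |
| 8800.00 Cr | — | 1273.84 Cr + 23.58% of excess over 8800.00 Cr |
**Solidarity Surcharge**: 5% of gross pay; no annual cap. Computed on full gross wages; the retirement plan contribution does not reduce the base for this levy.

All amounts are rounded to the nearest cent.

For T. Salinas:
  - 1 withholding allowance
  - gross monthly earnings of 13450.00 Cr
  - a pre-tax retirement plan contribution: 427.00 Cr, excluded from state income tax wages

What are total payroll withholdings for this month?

2729.90 Cr

State Income Tax: taxable = 13450.00 Cr − 427.00 Cr − 1×900.00 Cr = 12123.00 Cr
  1273.84 Cr + 23.58% × (12123.00 Cr − 8800.00 Cr) = 1273.84 Cr + 23.58% × 3323.00 Cr = 2057.40 Cr
Solidarity Surcharge: 5% × 13450.00 Cr = 672.50 Cr
Total: 2057.40 Cr + 672.50 Cr = 2729.90 Cr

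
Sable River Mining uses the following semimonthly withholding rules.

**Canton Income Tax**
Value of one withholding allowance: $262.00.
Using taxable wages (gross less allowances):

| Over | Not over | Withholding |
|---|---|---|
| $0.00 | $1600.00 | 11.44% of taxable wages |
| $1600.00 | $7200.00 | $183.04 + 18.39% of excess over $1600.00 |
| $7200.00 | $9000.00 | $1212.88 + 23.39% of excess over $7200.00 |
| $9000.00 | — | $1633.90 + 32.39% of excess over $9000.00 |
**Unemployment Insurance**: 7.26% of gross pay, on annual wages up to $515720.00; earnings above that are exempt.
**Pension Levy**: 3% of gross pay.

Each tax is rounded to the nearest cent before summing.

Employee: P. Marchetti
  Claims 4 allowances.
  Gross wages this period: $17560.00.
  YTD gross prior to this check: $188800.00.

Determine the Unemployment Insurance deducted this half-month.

Unemployment Insurance: 7.26% × $17560.00 = $1274.86

$1274.86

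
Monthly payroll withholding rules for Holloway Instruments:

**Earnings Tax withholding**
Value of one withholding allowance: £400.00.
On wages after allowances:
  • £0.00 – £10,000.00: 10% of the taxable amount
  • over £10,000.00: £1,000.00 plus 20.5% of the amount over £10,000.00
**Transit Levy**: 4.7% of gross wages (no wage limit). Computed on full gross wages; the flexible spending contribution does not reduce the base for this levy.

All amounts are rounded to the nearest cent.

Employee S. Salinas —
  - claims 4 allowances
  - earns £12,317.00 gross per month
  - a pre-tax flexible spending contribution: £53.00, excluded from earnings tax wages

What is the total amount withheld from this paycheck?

Earnings Tax: taxable = £12,317.00 − £53.00 − 4×£400.00 = £10,664.00
  £1,000.00 + 20.5% × (£10,664.00 − £10,000.00) = £1,000.00 + 20.5% × £664.00 = £1,136.12
Transit Levy: 4.7% × £12,317.00 = £578.90
Total: £1,136.12 + £578.90 = £1,715.02

£1,715.02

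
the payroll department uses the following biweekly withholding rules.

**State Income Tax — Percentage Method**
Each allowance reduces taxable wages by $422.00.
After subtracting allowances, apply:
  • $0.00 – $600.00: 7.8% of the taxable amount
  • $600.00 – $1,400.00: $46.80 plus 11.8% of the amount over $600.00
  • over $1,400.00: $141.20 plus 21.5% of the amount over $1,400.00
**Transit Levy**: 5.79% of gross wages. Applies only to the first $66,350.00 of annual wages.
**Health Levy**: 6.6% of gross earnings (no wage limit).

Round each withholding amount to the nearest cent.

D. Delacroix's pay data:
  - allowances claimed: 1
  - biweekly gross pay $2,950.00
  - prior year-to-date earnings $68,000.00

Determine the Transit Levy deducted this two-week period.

Transit Levy: YTD $68,000.00 ≥ cap $66,350.00 → $0.00

$0.00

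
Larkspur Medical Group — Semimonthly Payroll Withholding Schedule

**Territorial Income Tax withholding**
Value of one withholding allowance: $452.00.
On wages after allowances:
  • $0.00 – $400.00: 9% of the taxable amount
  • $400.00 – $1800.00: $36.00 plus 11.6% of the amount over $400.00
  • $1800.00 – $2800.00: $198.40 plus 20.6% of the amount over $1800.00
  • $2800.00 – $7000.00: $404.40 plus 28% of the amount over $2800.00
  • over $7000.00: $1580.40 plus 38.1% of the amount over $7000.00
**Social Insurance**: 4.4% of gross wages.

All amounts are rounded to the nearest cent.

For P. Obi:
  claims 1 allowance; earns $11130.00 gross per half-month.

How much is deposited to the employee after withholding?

Territorial Income Tax: taxable = $11130.00 − 1×$452.00 = $10678.00
  $1580.40 + 38.1% × ($10678.00 − $7000.00) = $1580.40 + 38.1% × $3678.00 = $2981.72
Social Insurance: 4.4% × $11130.00 = $489.72
Total withheld: $2981.72 + $489.72 = $3471.44
Net pay: $11130.00 − $3471.44 = $7658.56

$7658.56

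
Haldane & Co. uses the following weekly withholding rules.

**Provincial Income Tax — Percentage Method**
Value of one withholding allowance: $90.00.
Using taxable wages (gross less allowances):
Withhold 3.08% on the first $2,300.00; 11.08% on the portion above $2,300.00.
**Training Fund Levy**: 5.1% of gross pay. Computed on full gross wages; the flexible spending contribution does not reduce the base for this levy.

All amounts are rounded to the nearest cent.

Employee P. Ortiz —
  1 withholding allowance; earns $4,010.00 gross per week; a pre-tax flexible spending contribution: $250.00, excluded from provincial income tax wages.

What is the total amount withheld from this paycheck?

$427.15

Provincial Income Tax: taxable = $4,010.00 − $250.00 − 1×$90.00 = $3,670.00
  $70.84 + 11.08% × ($3,670.00 − $2,300.00) = $70.84 + 11.08% × $1,370.00 = $222.64
Training Fund Levy: 5.1% × $4,010.00 = $204.51
Total: $222.64 + $204.51 = $427.15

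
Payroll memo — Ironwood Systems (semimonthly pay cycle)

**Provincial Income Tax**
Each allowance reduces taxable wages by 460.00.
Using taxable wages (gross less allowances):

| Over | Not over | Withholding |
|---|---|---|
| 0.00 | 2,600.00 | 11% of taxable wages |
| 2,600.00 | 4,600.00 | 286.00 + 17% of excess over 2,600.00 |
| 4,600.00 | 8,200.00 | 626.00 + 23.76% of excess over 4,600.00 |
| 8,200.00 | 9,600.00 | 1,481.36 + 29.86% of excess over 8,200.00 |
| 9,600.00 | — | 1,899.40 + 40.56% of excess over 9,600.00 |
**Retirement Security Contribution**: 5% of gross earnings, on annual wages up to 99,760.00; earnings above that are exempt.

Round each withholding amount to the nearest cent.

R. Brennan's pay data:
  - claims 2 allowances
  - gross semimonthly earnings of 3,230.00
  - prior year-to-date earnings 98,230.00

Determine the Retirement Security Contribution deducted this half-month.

76.50

Retirement Security Contribution: cap 99,760.00 − YTD 98,230.00 = 1,530.00 subject; 5% × 1,530.00 = 76.50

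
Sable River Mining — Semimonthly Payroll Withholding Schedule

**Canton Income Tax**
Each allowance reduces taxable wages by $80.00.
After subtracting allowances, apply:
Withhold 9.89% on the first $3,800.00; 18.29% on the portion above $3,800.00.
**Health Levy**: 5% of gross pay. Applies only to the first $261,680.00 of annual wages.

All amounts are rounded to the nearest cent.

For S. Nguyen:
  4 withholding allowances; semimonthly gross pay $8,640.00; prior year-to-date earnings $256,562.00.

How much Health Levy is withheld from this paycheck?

Health Levy: cap $261,680.00 − YTD $256,562.00 = $5,118.00 subject; 5% × $5,118.00 = $255.90

$255.90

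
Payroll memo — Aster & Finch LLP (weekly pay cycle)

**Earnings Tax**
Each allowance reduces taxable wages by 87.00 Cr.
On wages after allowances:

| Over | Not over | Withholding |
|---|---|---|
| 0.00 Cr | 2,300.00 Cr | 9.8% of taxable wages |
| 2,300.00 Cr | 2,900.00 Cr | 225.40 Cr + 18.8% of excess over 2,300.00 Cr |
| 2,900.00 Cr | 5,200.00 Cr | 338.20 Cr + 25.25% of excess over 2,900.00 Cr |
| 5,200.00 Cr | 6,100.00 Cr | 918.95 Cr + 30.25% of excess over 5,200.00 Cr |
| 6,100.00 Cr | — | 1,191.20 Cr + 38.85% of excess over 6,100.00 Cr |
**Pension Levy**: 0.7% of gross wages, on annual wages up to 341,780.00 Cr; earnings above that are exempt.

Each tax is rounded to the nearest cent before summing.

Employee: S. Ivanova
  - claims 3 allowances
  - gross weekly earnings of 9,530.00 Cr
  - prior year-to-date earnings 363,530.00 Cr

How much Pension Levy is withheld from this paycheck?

0.00 Cr

Pension Levy: YTD 363,530.00 Cr ≥ cap 341,780.00 Cr → 0.00 Cr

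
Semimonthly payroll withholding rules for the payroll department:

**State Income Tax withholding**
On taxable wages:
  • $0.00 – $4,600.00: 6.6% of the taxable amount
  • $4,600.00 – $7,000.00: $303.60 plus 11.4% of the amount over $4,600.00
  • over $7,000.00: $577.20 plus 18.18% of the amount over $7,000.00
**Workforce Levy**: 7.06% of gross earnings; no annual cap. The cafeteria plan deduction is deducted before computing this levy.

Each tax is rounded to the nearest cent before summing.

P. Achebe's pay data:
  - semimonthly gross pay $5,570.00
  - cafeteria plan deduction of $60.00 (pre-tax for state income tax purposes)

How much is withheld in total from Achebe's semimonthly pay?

State Income Tax: taxable = $5,570.00 − $60.00 = $5,510.00
  $303.60 + 11.4% × ($5,510.00 − $4,600.00) = $303.60 + 11.4% × $910.00 = $407.34
Workforce Levy: 7.06% × $5,510.00 = $389.01
Total: $407.34 + $389.01 = $796.35

$796.35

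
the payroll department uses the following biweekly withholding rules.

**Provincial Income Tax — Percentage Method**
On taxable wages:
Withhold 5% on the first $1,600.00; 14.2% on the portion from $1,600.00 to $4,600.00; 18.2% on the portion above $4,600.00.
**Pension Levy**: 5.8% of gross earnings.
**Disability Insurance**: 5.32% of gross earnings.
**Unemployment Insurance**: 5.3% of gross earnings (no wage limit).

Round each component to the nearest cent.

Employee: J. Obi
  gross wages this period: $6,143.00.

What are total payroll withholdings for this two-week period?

Provincial Income Tax: taxable = $6,143.00
  $506.00 + 18.2% × ($6,143.00 − $4,600.00) = $506.00 + 18.2% × $1,543.00 = $786.83
Pension Levy: 5.8% × $6,143.00 = $356.29
Disability Insurance: 5.32% × $6,143.00 = $326.81
Unemployment Insurance: 5.3% × $6,143.00 = $325.58
Total: $786.83 + $356.29 + $326.81 + $325.58 = $1,795.51

$1,795.51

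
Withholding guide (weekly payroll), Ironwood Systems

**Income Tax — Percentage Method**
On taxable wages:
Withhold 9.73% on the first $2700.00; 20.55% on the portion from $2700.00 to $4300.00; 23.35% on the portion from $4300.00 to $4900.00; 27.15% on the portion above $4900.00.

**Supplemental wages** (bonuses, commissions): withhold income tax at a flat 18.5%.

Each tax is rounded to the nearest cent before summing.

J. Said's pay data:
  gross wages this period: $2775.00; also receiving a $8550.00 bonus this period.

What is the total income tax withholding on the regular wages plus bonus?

$1859.87

Income Tax: taxable = $2775.00
  $262.71 + 20.55% × ($2775.00 − $2700.00) = $262.71 + 20.55% × $75.00 = $278.12
Supplemental (18.5% flat on bonus): 18.5% × $8550.00 = $1581.75
Total income tax: $278.12 + $1581.75 = $1859.87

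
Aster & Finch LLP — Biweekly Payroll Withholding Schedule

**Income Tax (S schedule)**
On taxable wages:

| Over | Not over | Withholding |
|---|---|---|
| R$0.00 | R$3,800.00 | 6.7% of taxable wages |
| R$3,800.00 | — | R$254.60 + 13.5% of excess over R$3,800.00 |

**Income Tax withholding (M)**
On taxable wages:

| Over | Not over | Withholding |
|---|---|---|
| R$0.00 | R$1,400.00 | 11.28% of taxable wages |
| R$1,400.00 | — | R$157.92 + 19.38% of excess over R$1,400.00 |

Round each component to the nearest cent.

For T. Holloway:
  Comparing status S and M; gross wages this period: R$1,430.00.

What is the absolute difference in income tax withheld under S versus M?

Income Tax (S): taxable = R$1,430.00
  6.7% × R$1,430.00 = R$95.81
Income Tax (M): taxable = R$1,430.00
  R$157.92 + 19.38% × (R$1,430.00 − R$1,400.00) = R$157.92 + 19.38% × R$30.00 = R$163.73
Difference: |R$95.81 − R$163.73| = R$67.92 (higher under M)

R$67.92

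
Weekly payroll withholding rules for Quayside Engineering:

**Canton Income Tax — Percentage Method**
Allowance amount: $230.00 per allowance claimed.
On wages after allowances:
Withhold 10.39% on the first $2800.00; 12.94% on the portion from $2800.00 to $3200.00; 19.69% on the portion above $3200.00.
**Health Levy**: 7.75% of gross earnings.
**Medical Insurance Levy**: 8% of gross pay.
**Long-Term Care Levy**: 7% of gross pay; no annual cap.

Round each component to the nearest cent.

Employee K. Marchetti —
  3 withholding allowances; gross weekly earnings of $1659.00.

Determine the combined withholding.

$478.10

Canton Income Tax: taxable = $1659.00 − 3×$230.00 = $969.00
  10.39% × $969.00 = $100.68
Health Levy: 7.75% × $1659.00 = $128.57
Medical Insurance Levy: 8% × $1659.00 = $132.72
Long-Term Care Levy: 7% × $1659.00 = $116.13
Total: $100.68 + $128.57 + $132.72 + $116.13 = $478.10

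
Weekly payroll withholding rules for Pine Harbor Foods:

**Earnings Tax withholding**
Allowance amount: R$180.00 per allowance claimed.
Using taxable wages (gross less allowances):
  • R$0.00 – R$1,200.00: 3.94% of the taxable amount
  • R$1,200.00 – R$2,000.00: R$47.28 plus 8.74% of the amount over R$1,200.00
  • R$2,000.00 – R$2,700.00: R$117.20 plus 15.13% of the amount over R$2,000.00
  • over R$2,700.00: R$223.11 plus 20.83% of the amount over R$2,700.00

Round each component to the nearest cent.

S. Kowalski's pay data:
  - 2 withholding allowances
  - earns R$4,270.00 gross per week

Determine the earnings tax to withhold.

Earnings Tax: taxable = R$4,270.00 − 2×R$180.00 = R$3,910.00
  R$223.11 + 20.83% × (R$3,910.00 − R$2,700.00) = R$223.11 + 20.83% × R$1,210.00 = R$475.15

R$475.15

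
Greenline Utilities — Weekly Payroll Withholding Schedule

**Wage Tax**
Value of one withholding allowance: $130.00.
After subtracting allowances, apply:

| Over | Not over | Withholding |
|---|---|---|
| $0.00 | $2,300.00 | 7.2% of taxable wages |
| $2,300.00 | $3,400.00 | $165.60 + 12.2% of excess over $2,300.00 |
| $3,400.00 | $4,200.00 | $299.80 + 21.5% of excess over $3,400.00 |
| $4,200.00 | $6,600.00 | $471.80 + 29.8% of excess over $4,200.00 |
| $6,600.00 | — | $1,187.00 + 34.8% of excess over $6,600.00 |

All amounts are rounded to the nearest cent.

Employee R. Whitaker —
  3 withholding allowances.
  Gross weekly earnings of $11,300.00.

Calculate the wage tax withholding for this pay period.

Wage Tax: taxable = $11,300.00 − 3×$130.00 = $10,910.00
  $1,187.00 + 34.8% × ($10,910.00 − $6,600.00) = $1,187.00 + 34.8% × $4,310.00 = $2,686.88

$2,686.88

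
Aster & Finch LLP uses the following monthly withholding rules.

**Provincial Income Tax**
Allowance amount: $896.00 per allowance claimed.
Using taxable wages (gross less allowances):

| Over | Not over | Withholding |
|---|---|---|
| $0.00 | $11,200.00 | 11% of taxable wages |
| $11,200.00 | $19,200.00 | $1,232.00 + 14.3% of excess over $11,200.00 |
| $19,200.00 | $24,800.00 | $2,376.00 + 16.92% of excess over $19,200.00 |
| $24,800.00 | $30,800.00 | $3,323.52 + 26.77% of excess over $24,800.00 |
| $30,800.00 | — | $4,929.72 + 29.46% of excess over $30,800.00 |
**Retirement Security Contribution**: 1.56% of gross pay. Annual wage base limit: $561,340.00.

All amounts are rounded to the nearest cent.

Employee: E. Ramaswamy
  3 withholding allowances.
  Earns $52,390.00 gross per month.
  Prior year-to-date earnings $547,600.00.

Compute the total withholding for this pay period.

$10,712.59

Provincial Income Tax: taxable = $52,390.00 − 3×$896.00 = $49,702.00
  $4,929.72 + 29.46% × ($49,702.00 − $30,800.00) = $4,929.72 + 29.46% × $18,902.00 = $10,498.25
Retirement Security Contribution: cap $561,340.00 − YTD $547,600.00 = $13,740.00 subject; 1.56% × $13,740.00 = $214.34
Total: $10,498.25 + $214.34 = $10,712.59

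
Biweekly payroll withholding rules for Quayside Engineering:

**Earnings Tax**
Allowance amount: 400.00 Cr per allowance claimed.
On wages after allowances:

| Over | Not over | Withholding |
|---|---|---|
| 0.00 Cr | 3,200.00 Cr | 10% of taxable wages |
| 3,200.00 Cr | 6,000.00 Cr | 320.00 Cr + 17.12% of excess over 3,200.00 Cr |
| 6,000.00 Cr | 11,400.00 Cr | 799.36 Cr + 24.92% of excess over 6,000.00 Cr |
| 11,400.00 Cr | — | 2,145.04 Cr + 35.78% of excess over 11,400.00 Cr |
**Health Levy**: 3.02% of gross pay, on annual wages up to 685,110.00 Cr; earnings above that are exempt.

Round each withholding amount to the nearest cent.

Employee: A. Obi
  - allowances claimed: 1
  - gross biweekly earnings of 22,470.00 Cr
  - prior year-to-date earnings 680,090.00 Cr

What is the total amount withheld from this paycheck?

Earnings Tax: taxable = 22,470.00 Cr − 1×400.00 Cr = 22,070.00 Cr
  2,145.04 Cr + 35.78% × (22,070.00 Cr − 11,400.00 Cr) = 2,145.04 Cr + 35.78% × 10,670.00 Cr = 5,962.77 Cr
Health Levy: cap 685,110.00 Cr − YTD 680,090.00 Cr = 5,020.00 Cr subject; 3.02% × 5,020.00 Cr = 151.60 Cr
Total: 5,962.77 Cr + 151.60 Cr = 6,114.37 Cr

6,114.37 Cr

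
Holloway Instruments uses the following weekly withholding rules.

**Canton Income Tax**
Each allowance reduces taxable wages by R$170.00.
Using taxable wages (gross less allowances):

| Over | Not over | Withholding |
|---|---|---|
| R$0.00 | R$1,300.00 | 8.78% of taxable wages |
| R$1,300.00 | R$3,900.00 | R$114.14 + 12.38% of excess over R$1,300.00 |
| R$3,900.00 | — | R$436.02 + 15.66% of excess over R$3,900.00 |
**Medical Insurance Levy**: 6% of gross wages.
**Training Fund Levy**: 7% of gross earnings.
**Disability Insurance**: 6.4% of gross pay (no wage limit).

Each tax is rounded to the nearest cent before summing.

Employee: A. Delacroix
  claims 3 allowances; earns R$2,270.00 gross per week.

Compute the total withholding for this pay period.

Canton Income Tax: taxable = R$2,270.00 − 3×R$170.00 = R$1,760.00
  R$114.14 + 12.38% × (R$1,760.00 − R$1,300.00) = R$114.14 + 12.38% × R$460.00 = R$171.09
Medical Insurance Levy: 6% × R$2,270.00 = R$136.20
Training Fund Levy: 7% × R$2,270.00 = R$158.90
Disability Insurance: 6.4% × R$2,270.00 = R$145.28
Total: R$171.09 + R$136.20 + R$158.90 + R$145.28 = R$611.47

R$611.47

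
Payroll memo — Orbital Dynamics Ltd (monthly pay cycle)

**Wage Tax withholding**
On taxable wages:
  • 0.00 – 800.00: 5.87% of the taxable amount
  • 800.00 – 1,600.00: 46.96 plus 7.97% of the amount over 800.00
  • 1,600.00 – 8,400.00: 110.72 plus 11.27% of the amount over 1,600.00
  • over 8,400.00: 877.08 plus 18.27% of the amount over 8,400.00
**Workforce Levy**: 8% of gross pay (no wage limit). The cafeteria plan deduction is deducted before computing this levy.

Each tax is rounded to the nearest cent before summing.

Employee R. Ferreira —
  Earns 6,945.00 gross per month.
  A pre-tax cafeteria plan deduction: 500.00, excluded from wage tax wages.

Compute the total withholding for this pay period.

Wage Tax: taxable = 6,945.00 − 500.00 = 6,445.00
  110.72 + 11.27% × (6,445.00 − 1,600.00) = 110.72 + 11.27% × 4,845.00 = 656.75
Workforce Levy: 8% × 6,445.00 = 515.60
Total: 656.75 + 515.60 = 1,172.35

1,172.35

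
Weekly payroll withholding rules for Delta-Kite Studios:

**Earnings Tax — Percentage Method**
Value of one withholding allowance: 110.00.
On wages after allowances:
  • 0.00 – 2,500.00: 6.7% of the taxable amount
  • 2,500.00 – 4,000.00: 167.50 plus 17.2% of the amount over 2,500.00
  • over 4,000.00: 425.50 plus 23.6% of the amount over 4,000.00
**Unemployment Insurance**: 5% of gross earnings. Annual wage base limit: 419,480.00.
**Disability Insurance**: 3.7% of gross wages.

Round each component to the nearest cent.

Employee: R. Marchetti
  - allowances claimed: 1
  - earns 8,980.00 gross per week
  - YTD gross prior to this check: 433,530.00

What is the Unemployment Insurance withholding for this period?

0.00

Unemployment Insurance: YTD 433,530.00 ≥ cap 419,480.00 → 0.00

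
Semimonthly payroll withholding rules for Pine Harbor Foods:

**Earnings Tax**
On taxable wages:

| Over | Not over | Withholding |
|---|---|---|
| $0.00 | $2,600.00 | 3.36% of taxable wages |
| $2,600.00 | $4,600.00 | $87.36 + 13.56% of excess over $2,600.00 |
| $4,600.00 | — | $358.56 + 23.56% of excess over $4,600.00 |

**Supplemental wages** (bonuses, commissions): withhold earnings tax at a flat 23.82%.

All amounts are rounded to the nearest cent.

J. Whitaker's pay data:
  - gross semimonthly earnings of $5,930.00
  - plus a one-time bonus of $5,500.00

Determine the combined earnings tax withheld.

$1,982.01

Earnings Tax: taxable = $5,930.00
  $358.56 + 23.56% × ($5,930.00 − $4,600.00) = $358.56 + 23.56% × $1,330.00 = $671.91
Supplemental (23.82% flat on bonus): 23.82% × $5,500.00 = $1,310.10
Total earnings tax: $671.91 + $1,310.10 = $1,982.01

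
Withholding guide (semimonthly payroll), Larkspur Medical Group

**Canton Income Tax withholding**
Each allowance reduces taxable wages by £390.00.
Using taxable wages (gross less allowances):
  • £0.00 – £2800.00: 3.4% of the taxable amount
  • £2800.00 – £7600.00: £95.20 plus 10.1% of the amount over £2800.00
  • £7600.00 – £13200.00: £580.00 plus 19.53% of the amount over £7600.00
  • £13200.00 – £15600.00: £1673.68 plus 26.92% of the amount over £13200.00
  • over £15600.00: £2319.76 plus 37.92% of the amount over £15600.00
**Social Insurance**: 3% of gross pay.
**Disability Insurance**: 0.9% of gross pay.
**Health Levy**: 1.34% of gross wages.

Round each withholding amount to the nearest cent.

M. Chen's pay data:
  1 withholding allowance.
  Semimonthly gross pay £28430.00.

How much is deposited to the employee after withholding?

Canton Income Tax: taxable = £28430.00 − 1×£390.00 = £28040.00
  £2319.76 + 37.92% × (£28040.00 − £15600.00) = £2319.76 + 37.92% × £12440.00 = £7037.01
Social Insurance: 3% × £28430.00 = £852.90
Disability Insurance: 0.9% × £28430.00 = £255.87
Health Levy: 1.34% × £28430.00 = £380.96
Total withheld: £7037.01 + £852.90 + £255.87 + £380.96 = £8526.74
Net pay: £28430.00 − £8526.74 = £19903.26

£19903.26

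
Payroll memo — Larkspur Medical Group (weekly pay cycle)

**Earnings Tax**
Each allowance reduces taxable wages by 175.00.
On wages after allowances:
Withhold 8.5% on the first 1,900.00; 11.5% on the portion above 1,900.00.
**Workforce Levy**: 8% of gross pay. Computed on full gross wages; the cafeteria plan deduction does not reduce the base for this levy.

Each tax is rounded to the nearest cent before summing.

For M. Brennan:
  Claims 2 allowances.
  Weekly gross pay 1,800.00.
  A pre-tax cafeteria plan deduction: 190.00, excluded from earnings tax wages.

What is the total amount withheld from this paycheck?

251.10

Earnings Tax: taxable = 1,800.00 − 190.00 − 2×175.00 = 1,260.00
  8.5% × 1,260.00 = 107.10
Workforce Levy: 8% × 1,800.00 = 144.00
Total: 107.10 + 144.00 = 251.10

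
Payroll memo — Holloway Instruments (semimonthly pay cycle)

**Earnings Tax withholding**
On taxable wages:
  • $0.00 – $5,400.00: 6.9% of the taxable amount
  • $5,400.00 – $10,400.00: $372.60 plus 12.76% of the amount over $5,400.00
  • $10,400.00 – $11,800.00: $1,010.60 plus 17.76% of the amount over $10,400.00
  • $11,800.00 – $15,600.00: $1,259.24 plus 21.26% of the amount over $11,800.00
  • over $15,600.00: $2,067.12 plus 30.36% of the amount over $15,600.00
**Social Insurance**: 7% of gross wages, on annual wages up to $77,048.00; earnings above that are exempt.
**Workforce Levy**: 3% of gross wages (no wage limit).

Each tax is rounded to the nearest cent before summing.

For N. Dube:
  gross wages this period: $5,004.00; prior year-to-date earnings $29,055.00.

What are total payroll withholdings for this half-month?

$845.68

Earnings Tax: taxable = $5,004.00
  6.9% × $5,004.00 = $345.28
Social Insurance: 7% × $5,004.00 = $350.28
Workforce Levy: 3% × $5,004.00 = $150.12
Total: $345.28 + $350.28 + $150.12 = $845.68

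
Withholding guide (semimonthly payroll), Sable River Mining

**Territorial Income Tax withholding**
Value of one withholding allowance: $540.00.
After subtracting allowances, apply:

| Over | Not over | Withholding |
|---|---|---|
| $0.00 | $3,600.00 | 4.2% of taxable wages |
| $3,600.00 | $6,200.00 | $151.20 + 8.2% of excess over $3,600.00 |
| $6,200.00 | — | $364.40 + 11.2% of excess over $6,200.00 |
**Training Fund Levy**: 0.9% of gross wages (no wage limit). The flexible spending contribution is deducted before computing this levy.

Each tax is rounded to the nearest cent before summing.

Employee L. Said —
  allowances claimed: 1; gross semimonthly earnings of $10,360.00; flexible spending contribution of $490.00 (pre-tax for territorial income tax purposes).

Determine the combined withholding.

$803.79

Territorial Income Tax: taxable = $10,360.00 − $490.00 − 1×$540.00 = $9,330.00
  $364.40 + 11.2% × ($9,330.00 − $6,200.00) = $364.40 + 11.2% × $3,130.00 = $714.96
Training Fund Levy: 0.9% × $9,870.00 = $88.83
Total: $714.96 + $88.83 = $803.79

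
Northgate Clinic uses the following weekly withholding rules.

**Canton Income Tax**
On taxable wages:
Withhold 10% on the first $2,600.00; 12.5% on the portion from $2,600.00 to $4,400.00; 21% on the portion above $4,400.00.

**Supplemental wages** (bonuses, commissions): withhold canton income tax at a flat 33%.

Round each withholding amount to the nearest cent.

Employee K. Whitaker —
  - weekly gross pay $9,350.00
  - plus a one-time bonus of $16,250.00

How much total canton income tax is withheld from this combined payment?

Canton Income Tax: taxable = $9,350.00
  $485.00 + 21% × ($9,350.00 − $4,400.00) = $485.00 + 21% × $4,950.00 = $1,524.50
Supplemental (33% flat on bonus): 33% × $16,250.00 = $5,362.50
Total canton income tax: $1,524.50 + $5,362.50 = $6,887.00

$6,887.00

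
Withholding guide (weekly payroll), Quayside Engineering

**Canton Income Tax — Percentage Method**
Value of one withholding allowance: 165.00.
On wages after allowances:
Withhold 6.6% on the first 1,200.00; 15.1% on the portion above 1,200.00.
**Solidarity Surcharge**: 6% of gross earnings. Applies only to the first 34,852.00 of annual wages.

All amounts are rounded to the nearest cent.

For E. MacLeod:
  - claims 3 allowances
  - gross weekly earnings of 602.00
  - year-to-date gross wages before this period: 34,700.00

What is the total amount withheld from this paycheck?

Canton Income Tax: taxable = 602.00 − 3×165.00 = 107.00
  6.6% × 107.00 = 7.06
Solidarity Surcharge: cap 34,852.00 − YTD 34,700.00 = 152.00 subject; 6% × 152.00 = 9.12
Total: 7.06 + 9.12 = 16.18

16.18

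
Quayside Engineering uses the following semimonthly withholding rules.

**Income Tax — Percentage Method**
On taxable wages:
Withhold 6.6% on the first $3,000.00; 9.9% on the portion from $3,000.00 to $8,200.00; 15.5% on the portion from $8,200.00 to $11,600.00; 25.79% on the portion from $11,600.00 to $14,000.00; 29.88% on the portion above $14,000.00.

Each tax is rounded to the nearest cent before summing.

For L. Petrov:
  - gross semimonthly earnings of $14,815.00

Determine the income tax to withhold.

Income Tax: taxable = $14,815.00
  $1,858.76 + 29.88% × ($14,815.00 − $14,000.00) = $1,858.76 + 29.88% × $815.00 = $2,102.28

$2,102.28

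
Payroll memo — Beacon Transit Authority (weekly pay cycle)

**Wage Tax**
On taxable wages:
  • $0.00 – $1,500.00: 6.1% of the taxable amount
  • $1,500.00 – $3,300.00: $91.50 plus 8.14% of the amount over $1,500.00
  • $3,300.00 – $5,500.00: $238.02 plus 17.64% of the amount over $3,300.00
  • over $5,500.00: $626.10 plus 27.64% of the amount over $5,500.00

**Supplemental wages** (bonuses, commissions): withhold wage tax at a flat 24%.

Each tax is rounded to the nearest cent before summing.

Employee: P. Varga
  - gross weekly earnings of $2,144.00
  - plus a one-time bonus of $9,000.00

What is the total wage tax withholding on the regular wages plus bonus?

$2,303.92

Wage Tax: taxable = $2,144.00
  $91.50 + 8.14% × ($2,144.00 − $1,500.00) = $91.50 + 8.14% × $644.00 = $143.92
Supplemental (24% flat on bonus): 24% × $9,000.00 = $2,160.00
Total wage tax: $143.92 + $2,160.00 = $2,303.92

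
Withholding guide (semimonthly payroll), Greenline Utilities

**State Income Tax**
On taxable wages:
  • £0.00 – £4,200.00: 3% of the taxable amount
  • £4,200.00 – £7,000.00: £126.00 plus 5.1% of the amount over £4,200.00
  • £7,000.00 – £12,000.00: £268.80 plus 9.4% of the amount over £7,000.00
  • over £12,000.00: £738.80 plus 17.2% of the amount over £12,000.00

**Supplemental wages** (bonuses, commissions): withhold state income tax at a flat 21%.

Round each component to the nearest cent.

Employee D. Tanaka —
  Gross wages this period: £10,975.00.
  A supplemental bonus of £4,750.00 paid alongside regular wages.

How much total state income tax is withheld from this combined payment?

State Income Tax: taxable = £10,975.00
  £268.80 + 9.4% × (£10,975.00 − £7,000.00) = £268.80 + 9.4% × £3,975.00 = £642.45
Supplemental (21% flat on bonus): 21% × £4,750.00 = £997.50
Total state income tax: £642.45 + £997.50 = £1,639.95

£1,639.95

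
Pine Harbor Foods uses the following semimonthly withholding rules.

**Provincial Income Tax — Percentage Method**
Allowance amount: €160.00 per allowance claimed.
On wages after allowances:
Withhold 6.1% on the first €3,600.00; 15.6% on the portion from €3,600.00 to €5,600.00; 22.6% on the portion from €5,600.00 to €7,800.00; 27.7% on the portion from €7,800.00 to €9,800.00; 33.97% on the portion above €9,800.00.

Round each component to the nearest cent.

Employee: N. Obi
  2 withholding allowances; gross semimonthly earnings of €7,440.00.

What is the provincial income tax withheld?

Provincial Income Tax: taxable = €7,440.00 − 2×€160.00 = €7,120.00
  €531.60 + 22.6% × (€7,120.00 − €5,600.00) = €531.60 + 22.6% × €1,520.00 = €875.12

€875.12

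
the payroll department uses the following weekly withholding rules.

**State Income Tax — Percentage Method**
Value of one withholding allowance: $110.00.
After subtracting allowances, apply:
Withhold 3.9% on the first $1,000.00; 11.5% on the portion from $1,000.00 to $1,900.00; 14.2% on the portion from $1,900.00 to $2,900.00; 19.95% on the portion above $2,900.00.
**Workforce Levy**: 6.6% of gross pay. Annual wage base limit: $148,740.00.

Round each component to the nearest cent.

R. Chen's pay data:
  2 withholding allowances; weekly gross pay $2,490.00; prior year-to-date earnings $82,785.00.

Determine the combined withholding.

State Income Tax: taxable = $2,490.00 − 2×$110.00 = $2,270.00
  $142.50 + 14.2% × ($2,270.00 − $1,900.00) = $142.50 + 14.2% × $370.00 = $195.04
Workforce Levy: 6.6% × $2,490.00 = $164.34
Total: $195.04 + $164.34 = $359.38

$359.38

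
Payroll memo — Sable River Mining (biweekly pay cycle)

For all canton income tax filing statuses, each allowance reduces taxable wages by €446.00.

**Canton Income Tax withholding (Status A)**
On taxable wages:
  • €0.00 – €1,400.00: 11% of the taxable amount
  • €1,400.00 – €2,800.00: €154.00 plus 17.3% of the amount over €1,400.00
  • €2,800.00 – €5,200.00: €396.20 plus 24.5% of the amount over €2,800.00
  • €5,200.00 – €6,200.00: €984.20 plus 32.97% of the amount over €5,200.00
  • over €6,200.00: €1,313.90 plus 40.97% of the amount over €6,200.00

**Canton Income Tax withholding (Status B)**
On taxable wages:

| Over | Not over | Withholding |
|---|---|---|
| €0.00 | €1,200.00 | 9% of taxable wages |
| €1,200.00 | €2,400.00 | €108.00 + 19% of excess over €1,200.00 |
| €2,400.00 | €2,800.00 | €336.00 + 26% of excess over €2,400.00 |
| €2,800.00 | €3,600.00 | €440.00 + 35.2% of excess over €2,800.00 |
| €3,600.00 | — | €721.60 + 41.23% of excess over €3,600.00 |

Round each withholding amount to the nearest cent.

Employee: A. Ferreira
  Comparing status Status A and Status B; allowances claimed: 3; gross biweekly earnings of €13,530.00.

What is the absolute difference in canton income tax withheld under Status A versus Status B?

Canton Income Tax (Status A): taxable = €13,530.00 − 3×€446.00 = €12,192.00
  €1,313.90 + 40.97% × (€12,192.00 − €6,200.00) = €1,313.90 + 40.97% × €5,992.00 = €3,768.82
Canton Income Tax (Status B): taxable = €13,530.00 − 3×€446.00 = €12,192.00
  €721.60 + 41.23% × (€12,192.00 − €3,600.00) = €721.60 + 41.23% × €8,592.00 = €4,264.08
Difference: |€3,768.82 − €4,264.08| = €495.26 (higher under Status B)

€495.26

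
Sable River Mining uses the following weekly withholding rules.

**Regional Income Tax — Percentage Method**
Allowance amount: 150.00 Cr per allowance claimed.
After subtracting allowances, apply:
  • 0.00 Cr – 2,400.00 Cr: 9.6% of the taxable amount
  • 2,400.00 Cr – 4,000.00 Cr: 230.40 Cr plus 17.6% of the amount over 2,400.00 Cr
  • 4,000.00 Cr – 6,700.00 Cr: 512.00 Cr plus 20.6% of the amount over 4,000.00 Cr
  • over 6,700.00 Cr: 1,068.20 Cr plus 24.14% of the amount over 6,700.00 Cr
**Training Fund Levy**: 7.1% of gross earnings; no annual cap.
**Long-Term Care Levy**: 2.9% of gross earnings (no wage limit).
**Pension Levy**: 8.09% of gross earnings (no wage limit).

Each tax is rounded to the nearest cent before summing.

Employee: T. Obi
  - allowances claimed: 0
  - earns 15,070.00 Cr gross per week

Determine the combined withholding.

Regional Income Tax: taxable = 15,070.00 Cr
  1,068.20 Cr + 24.14% × (15,070.00 Cr − 6,700.00 Cr) = 1,068.20 Cr + 24.14% × 8,370.00 Cr = 3,088.72 Cr
Training Fund Levy: 7.1% × 15,070.00 Cr = 1,069.97 Cr
Long-Term Care Levy: 2.9% × 15,070.00 Cr = 437.03 Cr
Pension Levy: 8.09% × 15,070.00 Cr = 1,219.16 Cr
Total: 3,088.72 Cr + 1,069.97 Cr + 437.03 Cr + 1,219.16 Cr = 5,814.88 Cr

5,814.88 Cr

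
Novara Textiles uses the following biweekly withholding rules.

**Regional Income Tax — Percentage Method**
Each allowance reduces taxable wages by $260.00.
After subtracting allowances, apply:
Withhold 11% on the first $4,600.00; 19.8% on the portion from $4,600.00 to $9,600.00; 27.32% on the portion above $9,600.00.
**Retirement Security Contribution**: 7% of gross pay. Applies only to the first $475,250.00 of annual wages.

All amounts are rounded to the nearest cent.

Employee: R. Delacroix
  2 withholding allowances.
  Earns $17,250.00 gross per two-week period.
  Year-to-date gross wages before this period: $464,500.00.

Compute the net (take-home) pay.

Regional Income Tax: taxable = $17,250.00 − 2×$260.00 = $16,730.00
  $1,496.00 + 27.32% × ($16,730.00 − $9,600.00) = $1,496.00 + 27.32% × $7,130.00 = $3,443.92
Retirement Security Contribution: cap $475,250.00 − YTD $464,500.00 = $10,750.00 subject; 7% × $10,750.00 = $752.50
Total withheld: $3,443.92 + $752.50 = $4,196.42
Net pay: $17,250.00 − $4,196.42 = $13,053.58

$13,053.58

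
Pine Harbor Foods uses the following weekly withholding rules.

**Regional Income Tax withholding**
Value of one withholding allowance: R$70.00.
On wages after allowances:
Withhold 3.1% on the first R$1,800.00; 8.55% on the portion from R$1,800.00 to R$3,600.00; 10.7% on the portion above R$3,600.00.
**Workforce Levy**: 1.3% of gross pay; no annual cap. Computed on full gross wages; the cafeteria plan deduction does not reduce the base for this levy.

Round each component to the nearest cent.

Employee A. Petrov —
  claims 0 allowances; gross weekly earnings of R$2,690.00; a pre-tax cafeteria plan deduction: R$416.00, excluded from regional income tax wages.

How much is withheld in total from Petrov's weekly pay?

Regional Income Tax: taxable = R$2,690.00 − R$416.00 = R$2,274.00
  R$55.80 + 8.55% × (R$2,274.00 − R$1,800.00) = R$55.80 + 8.55% × R$474.00 = R$96.33
Workforce Levy: 1.3% × R$2,690.00 = R$34.97
Total: R$96.33 + R$34.97 = R$131.30

R$131.30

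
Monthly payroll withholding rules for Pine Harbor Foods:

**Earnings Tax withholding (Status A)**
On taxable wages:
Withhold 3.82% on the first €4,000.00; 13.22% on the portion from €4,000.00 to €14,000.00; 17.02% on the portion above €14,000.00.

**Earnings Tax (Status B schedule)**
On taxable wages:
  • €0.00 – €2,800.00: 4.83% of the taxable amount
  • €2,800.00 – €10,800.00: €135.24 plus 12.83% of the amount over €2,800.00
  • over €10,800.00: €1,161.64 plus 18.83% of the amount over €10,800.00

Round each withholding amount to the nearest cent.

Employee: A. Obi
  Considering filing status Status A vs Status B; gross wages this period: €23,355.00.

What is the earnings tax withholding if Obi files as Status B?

Earnings Tax (Status B): taxable = €23,355.00
  €1,161.64 + 18.83% × (€23,355.00 − €10,800.00) = €1,161.64 + 18.83% × €12,555.00 = €3,525.75

€3,525.75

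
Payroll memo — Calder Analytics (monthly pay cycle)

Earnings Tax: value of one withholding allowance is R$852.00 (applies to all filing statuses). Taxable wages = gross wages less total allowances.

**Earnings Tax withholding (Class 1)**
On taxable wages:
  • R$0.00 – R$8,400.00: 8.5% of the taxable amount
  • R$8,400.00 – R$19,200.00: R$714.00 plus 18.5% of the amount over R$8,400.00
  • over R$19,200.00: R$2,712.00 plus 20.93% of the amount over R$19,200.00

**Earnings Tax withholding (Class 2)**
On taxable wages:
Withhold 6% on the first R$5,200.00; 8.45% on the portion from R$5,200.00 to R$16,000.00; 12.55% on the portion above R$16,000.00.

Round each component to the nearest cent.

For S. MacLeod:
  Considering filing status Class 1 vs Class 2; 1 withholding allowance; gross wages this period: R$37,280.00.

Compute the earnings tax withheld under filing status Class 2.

Earnings Tax (Class 2): taxable = R$37,280.00 − 1×R$852.00 = R$36,428.00
  R$1,224.60 + 12.55% × (R$36,428.00 − R$16,000.00) = R$1,224.60 + 12.55% × R$20,428.00 = R$3,788.31

R$3,788.31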